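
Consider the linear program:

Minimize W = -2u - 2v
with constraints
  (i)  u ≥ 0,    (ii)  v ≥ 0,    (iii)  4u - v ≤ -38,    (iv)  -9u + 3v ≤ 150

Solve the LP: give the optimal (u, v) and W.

u = 12, v = 86, minimum W = -196

Corner points and W = -2u - 2v:
  (0, 38) → W = -76
  (0, 50) → W = -100
  (12, 86) → W = -196

The optimum lies where 4u - v = -38 and -9u + 3v = 150.
Solving simultaneously gives u = 12, v = 86.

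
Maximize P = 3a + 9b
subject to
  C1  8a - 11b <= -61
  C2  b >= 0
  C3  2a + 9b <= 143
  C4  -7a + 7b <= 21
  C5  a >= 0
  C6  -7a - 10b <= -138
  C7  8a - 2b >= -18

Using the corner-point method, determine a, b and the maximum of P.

a = 512/47, b = 633/47, maximum P = 7233/47

Feasible corners and P = 3a + 9b:
  (512/47, 633/47) → P = 7233/47
  (28/3, 37/3) → P = 139
  (116/11, 149/11) → P = 1689/11

The optimum lies where 8a - 11b = -61 and 2a + 9b = 143.
Solving simultaneously gives a = 512/47, b = 633/47.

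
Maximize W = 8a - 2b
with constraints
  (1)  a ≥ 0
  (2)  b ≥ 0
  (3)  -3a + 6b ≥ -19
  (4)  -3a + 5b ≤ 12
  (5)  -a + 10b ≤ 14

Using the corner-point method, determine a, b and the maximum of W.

a = 137/12, b = 61/24, maximum W = 345/4

Corner points and W = 8a - 2b:
  (0, 0) → W = 0
  (0, 7/5) → W = -14/5
  (19/3, 0) → W = 152/3
  (137/12, 61/24) → W = 345/4

At the optimal vertex, -3a + 6b = -19 and -a + 10b = 14.
Solving simultaneously gives a = 137/12, b = 61/24.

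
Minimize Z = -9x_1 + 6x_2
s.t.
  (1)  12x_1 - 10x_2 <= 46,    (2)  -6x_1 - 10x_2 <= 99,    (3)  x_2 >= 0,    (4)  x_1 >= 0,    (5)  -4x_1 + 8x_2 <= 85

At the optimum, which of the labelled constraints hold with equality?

Vertices and Z = -9x_1 + 6x_2:
  (23/6, 0) → Z = -69/2
  (87/4, 43/2) → Z = -267/4
  (0, 0) → Z = 0
  (0, 85/8) → Z = 255/4

The minimum is at (87/4, 43/2). Substituting into each constraint, equality holds for (1) and (5); the remaining constraints have slack.

(1) and (5)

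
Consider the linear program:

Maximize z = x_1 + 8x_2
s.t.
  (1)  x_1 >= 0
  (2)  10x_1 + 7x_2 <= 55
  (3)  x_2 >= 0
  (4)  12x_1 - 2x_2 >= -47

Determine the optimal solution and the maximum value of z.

Corner points and z = x_1 + 8x_2:
  (0, 55/7) → z = 440/7
  (0, 0) → z = 0
  (11/2, 0) → z = 11/2

The optimum lies where x_1 = 0 and 10x_1 + 7x_2 = 55.
Solving simultaneously gives x_1 = 0, x_2 = 55/7.

x_1 = 0, x_2 = 55/7, maximum z = 440/7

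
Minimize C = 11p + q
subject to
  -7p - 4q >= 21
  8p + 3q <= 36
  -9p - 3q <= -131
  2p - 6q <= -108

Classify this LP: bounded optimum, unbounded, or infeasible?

infeasible

The boundaries -7p - 4q = 21 and 2p - 6q = -108 meet at (-279/25, 357/25), but that point violates -9p - 3q ≤ -131. Every candidate vertex is excluded by some other constraint, so the feasible region is empty.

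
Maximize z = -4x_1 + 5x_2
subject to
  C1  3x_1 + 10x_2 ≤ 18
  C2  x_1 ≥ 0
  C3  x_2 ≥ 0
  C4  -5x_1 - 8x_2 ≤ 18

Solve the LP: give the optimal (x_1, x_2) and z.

Vertices and z = -4x_1 + 5x_2:
  (0, 9/5) → z = 9
  (6, 0) → z = -24
  (0, 0) → z = 0

x_1 = 0, x_2 = 9/5, maximum z = 9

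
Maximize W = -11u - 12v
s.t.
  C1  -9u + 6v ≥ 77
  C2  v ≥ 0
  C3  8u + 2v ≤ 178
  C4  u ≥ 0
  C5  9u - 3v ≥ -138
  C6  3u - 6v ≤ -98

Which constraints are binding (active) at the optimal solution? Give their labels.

Corner points and W = -11u - 12v:
  (457/33, 1109/33) → W = -18335/33
  (7/2, 217/12) → W = -511/2
  (43/7, 451/7) → W = -5885/7
  (0, 46) → W = -552
  (0, 49/3) → W = -196

The maximum is at (0, 49/3). Substituting into each constraint, equality holds for C4 and C6; the remaining constraints have slack.

C4 and C6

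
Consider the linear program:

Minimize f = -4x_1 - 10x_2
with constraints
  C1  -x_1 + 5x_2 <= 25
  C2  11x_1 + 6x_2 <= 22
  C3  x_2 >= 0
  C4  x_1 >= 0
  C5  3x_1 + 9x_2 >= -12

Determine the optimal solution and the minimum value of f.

The optimum lies where 11x_1 + 6x_2 = 22 and x_1 = 0.
Solving simultaneously gives x_1 = 0, x_2 = 11/3.

x_1 = 0, x_2 = 11/3, minimum f = -110/3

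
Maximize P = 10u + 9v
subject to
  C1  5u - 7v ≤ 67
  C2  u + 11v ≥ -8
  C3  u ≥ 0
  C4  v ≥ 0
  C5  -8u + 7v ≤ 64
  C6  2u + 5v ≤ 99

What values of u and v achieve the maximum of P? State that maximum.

Feasible corners and P = 10u + 9v:
  (67/5, 0) → P = 134
  (1028/39, 361/39) → P = 13529/39
  (0, 0) → P = 0
  (0, 64/7) → P = 576/7
  (373/54, 460/27) → P = 6005/27

The binding constraints are 5u - 7v = 67 and 2u + 5v = 99.
Solving simultaneously gives u = 1028/39, v = 361/39.

u = 1028/39, v = 361/39, maximum P = 13529/39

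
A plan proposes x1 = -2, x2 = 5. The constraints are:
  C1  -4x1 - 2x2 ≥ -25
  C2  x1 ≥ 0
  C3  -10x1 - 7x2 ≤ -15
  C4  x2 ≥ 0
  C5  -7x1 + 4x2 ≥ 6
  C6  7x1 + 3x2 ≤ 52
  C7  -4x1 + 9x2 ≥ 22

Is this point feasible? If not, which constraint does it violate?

not feasible — violates C2

Constraint C2: x1 = -2, which is not ≥ 0. All other constraints are satisfied.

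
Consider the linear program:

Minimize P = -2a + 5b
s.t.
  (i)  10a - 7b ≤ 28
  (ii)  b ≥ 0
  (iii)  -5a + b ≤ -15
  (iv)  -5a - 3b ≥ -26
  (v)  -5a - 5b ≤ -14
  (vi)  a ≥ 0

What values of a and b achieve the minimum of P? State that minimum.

a = 77/25, b = 2/5, minimum P = -104/25

Feasible corners and P = -2a + 5b:
  (77/25, 2/5) → P = -104/25
  (266/65, 24/13) → P = 68/65
  (71/20, 11/4) → P = 133/20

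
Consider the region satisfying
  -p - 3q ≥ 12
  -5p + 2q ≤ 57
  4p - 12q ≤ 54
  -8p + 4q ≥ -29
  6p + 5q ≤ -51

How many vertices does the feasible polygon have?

Pairwise boundary intersections that survive every other constraint:
  (-195/17, -3/17)
  (-93/13, -21/13)
  (-198/13, -249/26)
  (-171/46, -132/23)

4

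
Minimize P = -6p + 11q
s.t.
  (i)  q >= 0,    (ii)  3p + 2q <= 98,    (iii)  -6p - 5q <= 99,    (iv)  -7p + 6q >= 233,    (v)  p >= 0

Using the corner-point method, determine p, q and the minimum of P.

p = 0, q = 233/6, minimum P = 2563/6

Vertices and P = -6p + 11q:
  (61/16, 1385/32) → P = 14503/32
  (0, 49) → P = 539
  (0, 233/6) → P = 2563/6

At the optimal vertex, -7p + 6q = 233 and p = 0.
Solving simultaneously gives p = 0, q = 233/6.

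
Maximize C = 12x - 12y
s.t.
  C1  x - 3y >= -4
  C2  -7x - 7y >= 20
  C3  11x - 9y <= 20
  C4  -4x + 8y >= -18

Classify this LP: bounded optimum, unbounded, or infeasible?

Corner points and C = 12x - 12y:
  (-22/7, 2/7) → C = -288/7
  (-17/42, -103/42) → C = 172/7
The feasible region has finitely many vertices and no improving ray; the maximum is 172/7 at (-17/42, -103/42).

bounded optimum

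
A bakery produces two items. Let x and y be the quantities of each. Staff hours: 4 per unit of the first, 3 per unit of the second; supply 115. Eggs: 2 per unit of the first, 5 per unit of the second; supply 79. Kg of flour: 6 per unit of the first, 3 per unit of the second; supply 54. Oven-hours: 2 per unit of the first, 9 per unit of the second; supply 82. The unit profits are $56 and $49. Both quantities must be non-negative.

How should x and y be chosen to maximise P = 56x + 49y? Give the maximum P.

Feasible corners and P = 56x + 49y:
  (0, 0) → P = 0
  (0, 82/9) → P = 4018/9
  (9, 0) → P = 504
  (5, 8) → P = 672

The binding constraints are 6x + 3y = 54 and 2x + 9y = 82.
Solving simultaneously gives x = 5, y = 8.

x = 5, y = 8, maximum P = 672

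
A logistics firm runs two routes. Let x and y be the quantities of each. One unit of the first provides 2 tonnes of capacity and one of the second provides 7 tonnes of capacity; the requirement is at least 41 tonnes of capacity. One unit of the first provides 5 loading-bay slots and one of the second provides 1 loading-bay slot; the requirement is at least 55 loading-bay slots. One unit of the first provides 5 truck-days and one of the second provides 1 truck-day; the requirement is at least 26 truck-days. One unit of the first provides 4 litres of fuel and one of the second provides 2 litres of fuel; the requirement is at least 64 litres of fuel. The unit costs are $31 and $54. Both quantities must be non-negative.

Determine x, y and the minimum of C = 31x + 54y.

The feasible region is unbounded (it extends along (0, 1), (1, 0)), but C strictly increases along every unbounded feasible direction, so there is no improving ray and the minimum is attained at a vertex.

The optimum lies where 2x + 7y = 41 and 4x + 2y = 64.
Solving simultaneously gives x = 61/4, y = 3/2.

x = 61/4, y = 3/2, minimum C = 2215/4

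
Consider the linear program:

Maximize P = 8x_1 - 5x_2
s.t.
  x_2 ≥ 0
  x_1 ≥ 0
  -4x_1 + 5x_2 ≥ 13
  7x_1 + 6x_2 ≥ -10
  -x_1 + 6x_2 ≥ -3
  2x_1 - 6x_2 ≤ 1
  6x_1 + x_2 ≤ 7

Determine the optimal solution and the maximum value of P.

Corner points and P = 8x_1 - 5x_2:
  (0, 13/5) → P = -13
  (0, 7) → P = -35
  (11/17, 53/17) → P = -177/17

The optimum lies where -4x_1 + 5x_2 = 13 and 6x_1 + x_2 = 7.
Solving simultaneously gives x_1 = 11/17, x_2 = 53/17.

x_1 = 11/17, x_2 = 53/17, maximum P = -177/17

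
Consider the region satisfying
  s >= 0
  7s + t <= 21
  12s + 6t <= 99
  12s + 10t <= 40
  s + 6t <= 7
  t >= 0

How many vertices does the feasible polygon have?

5

Pairwise boundary intersections that survive every other constraint:
  (0, 7/6)
  (0, 0)
  (85/29, 14/29)
  (3, 0)
  (85/31, 22/31)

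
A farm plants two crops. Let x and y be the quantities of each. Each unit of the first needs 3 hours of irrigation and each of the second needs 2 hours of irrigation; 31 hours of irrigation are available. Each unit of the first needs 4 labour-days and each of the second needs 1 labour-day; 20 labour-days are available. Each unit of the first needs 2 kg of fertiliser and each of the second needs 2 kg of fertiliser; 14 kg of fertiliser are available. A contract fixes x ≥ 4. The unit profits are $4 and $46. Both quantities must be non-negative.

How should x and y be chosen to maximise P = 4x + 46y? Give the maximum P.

x = 4, y = 3, maximum P = 154

Vertices and P = 4x + 46y:
  (5, 0) → P = 20
  (4, 0) → P = 16
  (13/3, 8/3) → P = 140
  (4, 3) → P = 154

At the optimal vertex, 2x + 2y = 14 and x = 4.
Solving simultaneously gives x = 4, y = 3.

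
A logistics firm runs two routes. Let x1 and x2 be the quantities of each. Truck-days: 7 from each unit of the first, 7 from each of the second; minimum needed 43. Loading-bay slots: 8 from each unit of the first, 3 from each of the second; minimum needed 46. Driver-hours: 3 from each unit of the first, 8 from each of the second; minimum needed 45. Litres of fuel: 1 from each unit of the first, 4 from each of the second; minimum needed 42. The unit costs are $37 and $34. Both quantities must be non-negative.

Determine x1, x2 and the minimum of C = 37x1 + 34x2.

Feasible corners and C = 37x1 + 34x2:
  (0, 46/3) → C = 1564/3
  (42, 0) → C = 1554
  (2, 10) → C = 414
The feasible region is unbounded (it extends along (0, 1), (1, 0)), but C strictly increases along every unbounded feasible direction, so there is no improving ray and the minimum is attained at a vertex.

x1 = 2, x2 = 10, minimum C = 414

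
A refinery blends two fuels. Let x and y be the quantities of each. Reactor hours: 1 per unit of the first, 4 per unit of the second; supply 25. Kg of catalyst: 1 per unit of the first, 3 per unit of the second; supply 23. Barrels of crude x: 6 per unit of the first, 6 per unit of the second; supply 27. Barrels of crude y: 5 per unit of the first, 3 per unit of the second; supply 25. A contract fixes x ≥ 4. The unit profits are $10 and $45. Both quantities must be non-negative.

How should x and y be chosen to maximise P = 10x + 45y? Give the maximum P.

Feasible corners and P = 10x + 45y:
  (9/2, 0) → P = 45
  (4, 0) → P = 40
  (4, 1/2) → P = 125/2

x = 4, y = 1/2, maximum P = 125/2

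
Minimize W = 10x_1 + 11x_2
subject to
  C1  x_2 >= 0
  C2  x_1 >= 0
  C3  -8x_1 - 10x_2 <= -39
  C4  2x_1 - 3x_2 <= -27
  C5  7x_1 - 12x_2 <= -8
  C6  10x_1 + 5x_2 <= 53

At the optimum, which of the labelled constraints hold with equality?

Extreme points and W = 10x_1 + 11x_2:
  (0, 9) → W = 99
  (0, 53/5) → W = 583/5
  (3/5, 47/5) → W = 547/5

The minimum is at (0, 9). Substituting into each constraint, equality holds for C2 and C4; the remaining constraints have slack.

C2 and C4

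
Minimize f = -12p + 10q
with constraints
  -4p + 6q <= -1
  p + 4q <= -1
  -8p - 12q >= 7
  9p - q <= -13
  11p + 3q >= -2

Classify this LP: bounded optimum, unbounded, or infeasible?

infeasible

The boundaries -4p + 6q = -1 and 9p - q = -13 meet at (-79/50, -61/50), but that point violates 11p + 3q ≥ -2. Every candidate vertex is excluded by some other constraint, so the feasible region is empty.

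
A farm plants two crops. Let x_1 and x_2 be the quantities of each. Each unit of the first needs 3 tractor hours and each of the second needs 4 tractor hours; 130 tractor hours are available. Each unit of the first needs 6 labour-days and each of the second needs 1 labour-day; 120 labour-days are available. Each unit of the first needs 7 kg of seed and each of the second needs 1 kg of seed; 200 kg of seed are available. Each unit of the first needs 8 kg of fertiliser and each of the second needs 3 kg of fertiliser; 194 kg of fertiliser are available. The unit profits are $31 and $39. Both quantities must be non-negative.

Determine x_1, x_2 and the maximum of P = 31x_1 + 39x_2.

Corner points and P = 31x_1 + 39x_2:
  (0, 0) → P = 0
  (0, 65/2) → P = 2535/2
  (20, 0) → P = 620
  (50/3, 20) → P = 3890/3

x_1 = 50/3, x_2 = 20, maximum P = 3890/3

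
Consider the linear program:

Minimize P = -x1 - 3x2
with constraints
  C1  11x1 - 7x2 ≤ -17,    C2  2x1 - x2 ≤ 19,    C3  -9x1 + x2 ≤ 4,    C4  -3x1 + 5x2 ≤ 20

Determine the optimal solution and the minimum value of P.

x1 = 55/34, x2 = 169/34, minimum P = -281/17

Vertices and P = -x1 - 3x2:
  (-11/52, 109/52) → P = -79/13
  (55/34, 169/34) → P = -281/17
  (0, 4) → P = -12

At the optimal vertex, 11x1 - 7x2 = -17 and -3x1 + 5x2 = 20.
Solving simultaneously gives x1 = 55/34, x2 = 169/34.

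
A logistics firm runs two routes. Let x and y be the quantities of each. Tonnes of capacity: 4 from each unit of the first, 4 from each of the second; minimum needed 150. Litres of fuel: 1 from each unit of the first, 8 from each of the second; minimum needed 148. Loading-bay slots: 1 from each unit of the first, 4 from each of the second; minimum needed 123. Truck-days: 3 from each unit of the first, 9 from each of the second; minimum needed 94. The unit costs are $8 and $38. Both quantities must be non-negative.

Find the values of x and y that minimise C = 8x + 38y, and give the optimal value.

x = 98, y = 25/4, minimum C = 2043/2

Vertices and C = 8x + 38y:
  (0, 75/2) → C = 1425
  (148, 0) → C = 1184
  (9, 57/2) → C = 1155
  (98, 25/4) → C = 2043/2
The feasible region is unbounded (it extends along (0, 1), (1, 0)), but C strictly increases along every unbounded feasible direction, so there is no improving ray and the minimum is attained at a vertex.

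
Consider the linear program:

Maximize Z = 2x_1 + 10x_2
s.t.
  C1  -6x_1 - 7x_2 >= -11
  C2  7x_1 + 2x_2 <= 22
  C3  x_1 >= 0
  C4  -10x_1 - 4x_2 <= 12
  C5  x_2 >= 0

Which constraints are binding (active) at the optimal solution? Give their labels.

Corner points and Z = 2x_1 + 10x_2:
  (0, 11/7) → Z = 110/7
  (11/6, 0) → Z = 11/3
  (0, 0) → Z = 0

The maximum is at (0, 11/7). Substituting into each constraint, equality holds for C1 and C3; the remaining constraints have slack.

C1 and C3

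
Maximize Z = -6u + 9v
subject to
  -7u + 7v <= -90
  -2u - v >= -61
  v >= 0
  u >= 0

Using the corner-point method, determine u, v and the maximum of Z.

u = 517/21, v = 247/21, maximum Z = -293/7

Corner points and Z = -6u + 9v:
  (517/21, 247/21) → Z = -293/7
  (90/7, 0) → Z = -540/7
  (61/2, 0) → Z = -183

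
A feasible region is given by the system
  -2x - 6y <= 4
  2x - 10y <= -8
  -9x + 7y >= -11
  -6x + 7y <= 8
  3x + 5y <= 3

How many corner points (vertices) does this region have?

3

Pairwise boundary intersections that survive every other constraint:
  (-12/23, 16/23)
  (-1/4, 3/4)
  (-19/51, 14/17)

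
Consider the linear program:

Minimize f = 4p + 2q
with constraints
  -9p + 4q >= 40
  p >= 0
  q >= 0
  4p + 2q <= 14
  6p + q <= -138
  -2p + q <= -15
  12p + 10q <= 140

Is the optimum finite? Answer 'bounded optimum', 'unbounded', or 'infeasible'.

The boundaries -2p + q = -15 and 12p + 10q = 140 meet at (145/16, 25/8), but that point violates -9p + 4q ≥ 40. Every candidate vertex is excluded by some other constraint, so the feasible region is empty.

infeasible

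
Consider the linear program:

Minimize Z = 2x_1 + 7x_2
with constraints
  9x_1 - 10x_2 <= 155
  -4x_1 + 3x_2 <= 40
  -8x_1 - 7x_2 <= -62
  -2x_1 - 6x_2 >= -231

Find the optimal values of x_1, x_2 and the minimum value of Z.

Feasible corners and Z = 2x_1 + 7x_2:
  (155/13, -62/13) → Z = -124/13
  (1620/37, 1769/74) → Z = 18863/74
  (-47/26, 142/13) → Z = 947/13
  (151/10, 502/15) → Z = 3967/15

The binding constraints are 9x_1 - 10x_2 = 155 and -8x_1 - 7x_2 = -62.
Solving simultaneously gives x_1 = 155/13, x_2 = -62/13.

x_1 = 155/13, x_2 = -62/13, minimum Z = -124/13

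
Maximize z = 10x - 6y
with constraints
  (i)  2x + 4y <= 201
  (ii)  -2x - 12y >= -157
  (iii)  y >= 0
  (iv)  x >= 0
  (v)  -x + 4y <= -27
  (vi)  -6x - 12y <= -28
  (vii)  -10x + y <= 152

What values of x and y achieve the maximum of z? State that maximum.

x = 157/2, y = 0, maximum z = 785

Feasible corners and z = 10x - 6y:
  (157/2, 0) → z = 785
  (238/5, 103/20) → z = 4451/10
  (27, 0) → z = 270

The binding constraints are -2x - 12y = -157 and y = 0.
Solving simultaneously gives x = 157/2, y = 0.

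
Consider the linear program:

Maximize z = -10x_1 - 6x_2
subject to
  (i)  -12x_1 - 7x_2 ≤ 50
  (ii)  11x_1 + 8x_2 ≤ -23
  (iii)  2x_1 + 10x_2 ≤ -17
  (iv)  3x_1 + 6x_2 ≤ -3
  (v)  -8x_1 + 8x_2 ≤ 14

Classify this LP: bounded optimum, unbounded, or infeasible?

From the feasible point (-249/76, -29/19), moving in the direction (7, -12) keeps every constraint satisfied while z increases without bound.

unbounded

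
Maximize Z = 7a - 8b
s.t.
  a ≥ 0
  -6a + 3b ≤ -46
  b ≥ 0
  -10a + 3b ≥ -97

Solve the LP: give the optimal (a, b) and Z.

a = 97/10, b = 0, maximum Z = 679/10

Vertices and Z = 7a - 8b:
  (23/3, 0) → Z = 161/3
  (51/4, 61/6) → Z = 95/12
  (97/10, 0) → Z = 679/10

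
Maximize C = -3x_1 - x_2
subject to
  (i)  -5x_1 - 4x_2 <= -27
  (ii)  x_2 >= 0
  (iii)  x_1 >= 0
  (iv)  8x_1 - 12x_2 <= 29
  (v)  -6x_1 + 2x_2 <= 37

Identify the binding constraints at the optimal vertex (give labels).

(i) and (iii)

Extreme points and C = -3x_1 - x_2:
  (0, 27/4) → C = -27/4
  (110/23, 71/92) → C = -1391/92
  (0, 37/2) → C = -37/2
The feasible region is unbounded (it extends along (1, 3), (3, 2)), but C strictly decreases along every unbounded feasible direction, so there is no improving ray and the maximum is attained at a vertex.

The maximum is at (0, 27/4). Substituting into each constraint, equality holds for (i) and (iii); the remaining constraints have slack.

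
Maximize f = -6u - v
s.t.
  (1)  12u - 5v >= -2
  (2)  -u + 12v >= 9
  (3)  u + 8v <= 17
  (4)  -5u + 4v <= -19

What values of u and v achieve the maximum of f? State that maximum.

u = 33/7, v = 8/7, maximum f = -206/7

Vertices and f = -6u - v:
  (33/5, 13/10) → f = -409/10
  (33/7, 8/7) → f = -206/7
  (5, 3/2) → f = -63/2

The optimum lies where -u + 12v = 9 and -5u + 4v = -19.
Solving simultaneously gives u = 33/7, v = 8/7.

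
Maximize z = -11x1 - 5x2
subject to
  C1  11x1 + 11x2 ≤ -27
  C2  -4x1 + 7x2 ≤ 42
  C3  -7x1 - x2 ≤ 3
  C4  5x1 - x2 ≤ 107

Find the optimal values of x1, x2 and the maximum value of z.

x1 = 26/3, x2 = -191/3, maximum z = 223

Vertices and z = -11x1 - 5x2:
  (-1/11, -26/11) → z = 141/11
  (575/33, -656/33) → z = -1015/11
  (26/3, -191/3) → z = 223

At the optimal vertex, -7x1 - x2 = 3 and 5x1 - x2 = 107.
Solving simultaneously gives x1 = 26/3, x2 = -191/3.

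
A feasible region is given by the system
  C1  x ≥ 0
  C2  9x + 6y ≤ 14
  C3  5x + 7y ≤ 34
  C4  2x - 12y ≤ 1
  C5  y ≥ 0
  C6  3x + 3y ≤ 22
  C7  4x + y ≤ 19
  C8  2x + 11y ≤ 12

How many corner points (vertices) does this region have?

5

Of the 28 pairwise boundary intersections, those satisfying every inequality are:
  (0, 0)
  (0, 12/11)
  (29/20, 19/120)
  (82/87, 80/87)
  (1/2, 0)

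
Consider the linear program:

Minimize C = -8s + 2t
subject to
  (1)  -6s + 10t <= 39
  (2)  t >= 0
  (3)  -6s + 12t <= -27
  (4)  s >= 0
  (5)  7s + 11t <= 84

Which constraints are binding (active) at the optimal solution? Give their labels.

(2) and (5)

Feasible corners and C = -8s + 2t:
  (9/2, 0) → C = -36
  (12, 0) → C = -96
  (87/10, 21/10) → C = -327/5

The minimum is at (12, 0). Substituting into each constraint, equality holds for (2) and (5); the remaining constraints have slack.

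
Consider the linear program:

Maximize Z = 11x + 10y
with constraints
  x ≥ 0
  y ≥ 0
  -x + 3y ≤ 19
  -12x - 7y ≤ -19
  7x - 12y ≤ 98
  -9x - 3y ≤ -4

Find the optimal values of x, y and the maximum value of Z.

x = 58, y = 77/3, maximum Z = 2684/3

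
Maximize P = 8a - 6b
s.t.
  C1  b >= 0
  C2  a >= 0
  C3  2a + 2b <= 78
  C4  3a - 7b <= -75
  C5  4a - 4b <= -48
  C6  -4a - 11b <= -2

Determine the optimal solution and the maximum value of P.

a = 27/2, b = 51/2, maximum P = -45

Extreme points and P = 8a - 6b:
  (0, 39) → P = -234
  (0, 12) → P = -72
  (27/2, 51/2) → P = -45

The binding constraints are 2a + 2b = 78 and 4a - 4b = -48.
Solving simultaneously gives a = 27/2, b = 51/2.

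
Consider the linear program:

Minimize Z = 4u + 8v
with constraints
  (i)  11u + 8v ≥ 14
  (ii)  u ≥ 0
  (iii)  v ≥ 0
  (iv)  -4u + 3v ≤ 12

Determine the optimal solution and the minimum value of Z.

Extreme points and Z = 4u + 8v:
  (0, 7/4) → Z = 14
  (14/11, 0) → Z = 56/11
  (0, 4) → Z = 32
The feasible region is unbounded (it extends along (3, 4), (1, 0)), but Z strictly increases along every unbounded feasible direction, so there is no improving ray and the minimum is attained at a vertex.

u = 14/11, v = 0, minimum Z = 56/11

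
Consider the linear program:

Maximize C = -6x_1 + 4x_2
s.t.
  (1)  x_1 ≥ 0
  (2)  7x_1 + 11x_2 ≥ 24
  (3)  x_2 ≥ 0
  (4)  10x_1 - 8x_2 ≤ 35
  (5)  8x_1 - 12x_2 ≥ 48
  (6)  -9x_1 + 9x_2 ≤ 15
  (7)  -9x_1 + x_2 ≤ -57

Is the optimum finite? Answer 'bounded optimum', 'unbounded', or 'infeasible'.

The boundaries x_2 = 0 and -9x_1 + x_2 = -57 meet at (19/3, 0), but that point violates 10x_1 - 8x_2 ≤ 35. Every candidate vertex is excluded by some other constraint, so the feasible region is empty.

infeasible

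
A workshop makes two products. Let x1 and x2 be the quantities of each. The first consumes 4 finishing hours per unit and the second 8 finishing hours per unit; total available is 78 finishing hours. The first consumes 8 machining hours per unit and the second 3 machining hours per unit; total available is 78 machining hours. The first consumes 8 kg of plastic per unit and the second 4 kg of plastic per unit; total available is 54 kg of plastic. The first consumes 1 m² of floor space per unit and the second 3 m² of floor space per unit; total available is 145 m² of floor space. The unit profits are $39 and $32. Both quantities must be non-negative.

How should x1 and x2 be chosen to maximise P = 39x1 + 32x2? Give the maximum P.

Corner points and P = 39x1 + 32x2:
  (0, 0) → P = 0
  (0, 39/4) → P = 312
  (27/4, 0) → P = 1053/4
  (5/2, 17/2) → P = 739/2

The optimum lies where 4x1 + 8x2 = 78 and 8x1 + 4x2 = 54.
Solving simultaneously gives x1 = 5/2, x2 = 17/2.

x1 = 5/2, x2 = 17/2, maximum P = 739/2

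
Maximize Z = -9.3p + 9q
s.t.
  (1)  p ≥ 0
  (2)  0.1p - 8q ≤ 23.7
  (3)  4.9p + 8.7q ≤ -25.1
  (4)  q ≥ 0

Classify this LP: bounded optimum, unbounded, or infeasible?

The boundaries p = 0 and 0.1p - 8q = 23.7 meet at (0, -2.9625), but that point violates q ≥ 0. Every candidate vertex is excluded by some other constraint, so the feasible region is empty.

infeasible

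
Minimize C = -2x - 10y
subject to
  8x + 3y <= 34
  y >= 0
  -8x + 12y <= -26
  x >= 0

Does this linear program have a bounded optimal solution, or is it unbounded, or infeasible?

Corner points and C = -2x - 10y:
  (17/4, 0) → C = -17/2
  (81/20, 8/15) → C = -403/30
  (13/4, 0) → C = -13/2
The feasible region has finitely many vertices and no improving ray; the minimum is -403/30 at (81/20, 8/15).

bounded optimum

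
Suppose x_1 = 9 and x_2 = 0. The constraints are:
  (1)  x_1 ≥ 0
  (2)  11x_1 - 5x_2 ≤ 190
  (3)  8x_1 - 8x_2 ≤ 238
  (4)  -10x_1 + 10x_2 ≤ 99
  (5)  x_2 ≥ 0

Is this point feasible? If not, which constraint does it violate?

feasible

(1): 9 ≥ 0 ✓
(2): 99 ≤ 190 ✓
(3): 72 ≤ 238 ✓
(4): -90 ≤ 99 ✓
(5): 0 ≥ 0 ✓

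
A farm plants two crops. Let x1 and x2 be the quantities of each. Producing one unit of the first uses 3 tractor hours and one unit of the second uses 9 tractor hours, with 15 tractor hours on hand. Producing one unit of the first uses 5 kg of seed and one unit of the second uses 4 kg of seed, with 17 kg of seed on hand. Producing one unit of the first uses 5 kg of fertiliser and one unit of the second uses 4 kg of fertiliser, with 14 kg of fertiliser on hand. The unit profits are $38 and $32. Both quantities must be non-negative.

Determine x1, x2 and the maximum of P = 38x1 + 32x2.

x1 = 2, x2 = 1, maximum P = 108

Vertices and P = 38x1 + 32x2:
  (0, 0) → P = 0
  (0, 5/3) → P = 160/3
  (14/5, 0) → P = 532/5
  (2, 1) → P = 108

At the optimal vertex, 3x1 + 9x2 = 15 and 5x1 + 4x2 = 14.
Solving simultaneously gives x1 = 2, x2 = 1.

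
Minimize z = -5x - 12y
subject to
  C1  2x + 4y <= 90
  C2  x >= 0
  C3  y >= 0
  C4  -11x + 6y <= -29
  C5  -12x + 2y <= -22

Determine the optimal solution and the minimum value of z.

Vertices and z = -5x - 12y:
  (45, 0) → z = -225
  (82/7, 233/14) → z = -1808/7
  (29/11, 0) → z = -145/11

x = 82/7, y = 233/14, minimum z = -1808/7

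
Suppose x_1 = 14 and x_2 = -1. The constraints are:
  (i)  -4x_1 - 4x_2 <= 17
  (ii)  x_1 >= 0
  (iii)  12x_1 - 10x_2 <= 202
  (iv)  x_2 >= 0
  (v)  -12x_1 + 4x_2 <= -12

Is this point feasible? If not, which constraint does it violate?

not feasible — violates (iv)

Constraint (iv): x_2 = -1, which is not ≥ 0. All other constraints are satisfied.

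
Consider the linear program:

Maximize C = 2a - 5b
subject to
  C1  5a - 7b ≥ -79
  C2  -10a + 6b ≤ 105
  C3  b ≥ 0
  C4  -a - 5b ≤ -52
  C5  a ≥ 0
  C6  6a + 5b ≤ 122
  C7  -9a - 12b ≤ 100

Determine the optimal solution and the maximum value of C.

a = 14, b = 38/5, maximum C = -10

Extreme points and C = 2a - 5b:
  (0, 79/7) → C = -395/7
  (459/67, 1084/67) → C = -4502/67
  (0, 52/5) → C = -52
  (14, 38/5) → C = -10

At the optimal vertex, -a - 5b = -52 and 6a + 5b = 122.
Solving simultaneously gives a = 14, b = 38/5.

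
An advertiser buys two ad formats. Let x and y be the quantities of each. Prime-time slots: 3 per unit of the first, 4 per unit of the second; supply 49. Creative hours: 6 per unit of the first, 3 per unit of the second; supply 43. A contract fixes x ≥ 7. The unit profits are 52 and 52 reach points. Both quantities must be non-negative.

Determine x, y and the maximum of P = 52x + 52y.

x = 7, y = 1/3, maximum P = 1144/3

Feasible corners and P = 52x + 52y:
  (43/6, 0) → P = 1118/3
  (7, 0) → P = 364
  (7, 1/3) → P = 1144/3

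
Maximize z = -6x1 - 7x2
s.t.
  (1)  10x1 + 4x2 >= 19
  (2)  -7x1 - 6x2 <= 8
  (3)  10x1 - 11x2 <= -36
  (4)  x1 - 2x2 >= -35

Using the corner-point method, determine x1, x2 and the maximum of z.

x1 = 13/30, x2 = 11/3, maximum z = -424/15

Extreme points and z = -6x1 - 7x2:
  (13/30, 11/3) → z = -424/15
  (-17/4, 123/8) → z = -657/8
  (313/9, 314/9) → z = -4076/9

The optimum lies where 10x1 + 4x2 = 19 and 10x1 - 11x2 = -36.
Solving simultaneously gives x1 = 13/30, x2 = 11/3.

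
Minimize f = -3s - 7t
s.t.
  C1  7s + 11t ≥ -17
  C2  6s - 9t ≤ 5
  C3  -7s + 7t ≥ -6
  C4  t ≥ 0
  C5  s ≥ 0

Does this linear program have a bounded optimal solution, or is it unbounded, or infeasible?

unbounded

From the feasible point (19/21, 1/21), moving in the direction (0, 1) keeps every constraint satisfied while f decreases without bound.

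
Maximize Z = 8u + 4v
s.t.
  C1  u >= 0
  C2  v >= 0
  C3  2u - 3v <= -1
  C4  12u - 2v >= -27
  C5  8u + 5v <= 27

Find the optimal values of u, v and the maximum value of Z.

u = 38/17, v = 31/17, maximum Z = 428/17

Corner points and Z = 8u + 4v:
  (0, 1/3) → Z = 4/3
  (0, 27/5) → Z = 108/5
  (38/17, 31/17) → Z = 428/17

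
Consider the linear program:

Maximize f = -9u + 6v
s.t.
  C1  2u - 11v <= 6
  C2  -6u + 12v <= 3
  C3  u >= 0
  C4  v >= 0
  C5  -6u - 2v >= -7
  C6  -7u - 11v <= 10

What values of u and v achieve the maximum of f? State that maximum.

Vertices and f = -9u + 6v:
  (0, 1/4) → f = 3/2
  (13/14, 5/7) → f = -57/14
  (0, 0) → f = 0
  (7/6, 0) → f = -21/2

At the optimal vertex, -6u + 12v = 3 and u = 0.
Solving simultaneously gives u = 0, v = 1/4.

u = 0, v = 1/4, maximum f = 3/2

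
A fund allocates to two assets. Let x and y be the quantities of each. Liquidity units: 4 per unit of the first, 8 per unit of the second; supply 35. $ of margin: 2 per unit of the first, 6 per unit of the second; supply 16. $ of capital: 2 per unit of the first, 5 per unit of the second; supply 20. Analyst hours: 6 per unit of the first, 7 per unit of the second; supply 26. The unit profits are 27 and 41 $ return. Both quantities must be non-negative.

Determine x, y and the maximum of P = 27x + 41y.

x = 2, y = 2, maximum P = 136

Feasible corners and P = 27x + 41y:
  (0, 0) → P = 0
  (0, 8/3) → P = 328/3
  (13/3, 0) → P = 117
  (2, 2) → P = 136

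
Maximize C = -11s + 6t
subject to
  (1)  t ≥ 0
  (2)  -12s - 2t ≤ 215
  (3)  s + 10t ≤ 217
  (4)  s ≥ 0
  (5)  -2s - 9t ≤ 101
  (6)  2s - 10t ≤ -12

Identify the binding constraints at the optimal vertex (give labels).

(3) and (4)

Feasible corners and C = -11s + 6t:
  (0, 217/10) → C = 651/5
  (205/3, 223/15) → C = -9937/15
  (0, 6/5) → C = 36/5

The maximum is at (0, 217/10). Substituting into each constraint, equality holds for (3) and (4); the remaining constraints have slack.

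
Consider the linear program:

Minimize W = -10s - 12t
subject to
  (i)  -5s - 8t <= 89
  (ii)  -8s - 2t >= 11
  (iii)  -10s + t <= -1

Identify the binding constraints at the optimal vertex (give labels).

(ii) and (iii)

Vertices and W = -10s - 12t:
  (5/3, -73/6) → W = 388/3
  (-81/85, -179/17) → W = 2310/17
  (-9/28, -59/14) → W = 753/14

The minimum is at (-9/28, -59/14). Substituting into each constraint, equality holds for (ii) and (iii); the remaining constraints have slack.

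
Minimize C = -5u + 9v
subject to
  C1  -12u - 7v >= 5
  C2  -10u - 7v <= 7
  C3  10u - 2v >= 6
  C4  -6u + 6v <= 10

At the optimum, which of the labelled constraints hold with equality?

C1 and C2

Extreme points and C = -5u + 9v:
  (1, -17/7) → C = -188/7
  (16/47, -61/47) → C = -629/47
  (14/45, -13/9) → C = -131/9

The minimum is at (1, -17/7). Substituting into each constraint, equality holds for C1 and C2; the remaining constraints have slack.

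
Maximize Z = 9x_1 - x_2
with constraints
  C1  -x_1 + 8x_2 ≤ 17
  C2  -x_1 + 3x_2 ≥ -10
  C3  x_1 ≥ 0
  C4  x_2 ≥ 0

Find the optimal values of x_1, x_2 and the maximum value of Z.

Vertices and Z = 9x_1 - x_2:
  (131/5, 27/5) → Z = 1152/5
  (0, 17/8) → Z = -17/8
  (10, 0) → Z = 90
  (0, 0) → Z = 0

x_1 = 131/5, x_2 = 27/5, maximum Z = 1152/5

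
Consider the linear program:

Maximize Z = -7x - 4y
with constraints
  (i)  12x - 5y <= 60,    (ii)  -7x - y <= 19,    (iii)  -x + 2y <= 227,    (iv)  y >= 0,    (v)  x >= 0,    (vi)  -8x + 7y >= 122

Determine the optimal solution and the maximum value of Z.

x = 0, y = 122/7, maximum Z = -488/7

Vertices and Z = -7x - 4y:
  (1255/19, 2784/19) → Z = -19921/19
  (515/22, 486/11) → Z = -7493/22
  (0, 227/2) → Z = -454
  (0, 122/7) → Z = -488/7

At the optimal vertex, x = 0 and -8x + 7y = 122.
Solving simultaneously gives x = 0, y = 122/7.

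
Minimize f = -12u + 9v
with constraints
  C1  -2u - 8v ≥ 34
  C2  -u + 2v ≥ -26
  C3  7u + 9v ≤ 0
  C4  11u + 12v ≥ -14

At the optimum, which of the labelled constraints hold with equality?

C2 and C3

Corner points and f = -12u + 9v:
  (153/19, -119/19) → f = -153
  (37/8, -173/32) → f = -3333/32
  (234/23, -182/23) → f = -4446/23
  (142/17, -150/17) → f = -3054/17

The minimum is at (234/23, -182/23). Substituting into each constraint, equality holds for C2 and C3; the remaining constraints have slack.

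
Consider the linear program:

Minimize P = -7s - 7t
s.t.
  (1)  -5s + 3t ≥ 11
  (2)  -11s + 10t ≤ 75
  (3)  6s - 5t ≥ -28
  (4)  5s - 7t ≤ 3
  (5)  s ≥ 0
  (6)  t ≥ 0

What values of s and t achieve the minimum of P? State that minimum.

Vertices and P = -7s - 7t:
  (29/7, 74/7) → P = -103
  (0, 11/3) → P = -77/3
  (0, 28/5) → P = -196/5

s = 29/7, t = 74/7, minimum P = -103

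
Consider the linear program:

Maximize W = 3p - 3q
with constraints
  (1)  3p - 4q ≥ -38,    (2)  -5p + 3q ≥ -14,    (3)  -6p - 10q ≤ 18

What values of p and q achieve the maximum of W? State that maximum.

p = 43/34, q = -87/34, maximum W = 195/17

Extreme points and W = 3p - 3q:
  (170/11, 232/11) → W = -186/11
  (-226/27, 29/9) → W = -313/9
  (43/34, -87/34) → W = 195/17

The binding constraints are -5p + 3q = -14 and -6p - 10q = 18.
Solving simultaneously gives p = 43/34, q = -87/34.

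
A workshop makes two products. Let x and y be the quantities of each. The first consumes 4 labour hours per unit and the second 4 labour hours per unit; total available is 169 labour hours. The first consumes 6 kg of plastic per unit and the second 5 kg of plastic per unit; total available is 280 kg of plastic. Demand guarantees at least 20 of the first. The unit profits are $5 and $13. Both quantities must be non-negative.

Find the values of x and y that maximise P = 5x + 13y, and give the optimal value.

x = 20, y = 89/4, maximum P = 1557/4

Vertices and P = 5x + 13y:
  (169/4, 0) → P = 845/4
  (20, 0) → P = 100
  (20, 89/4) → P = 1557/4

At the optimal vertex, 4x + 4y = 169 and x = 20.
Solving simultaneously gives x = 20, y = 89/4.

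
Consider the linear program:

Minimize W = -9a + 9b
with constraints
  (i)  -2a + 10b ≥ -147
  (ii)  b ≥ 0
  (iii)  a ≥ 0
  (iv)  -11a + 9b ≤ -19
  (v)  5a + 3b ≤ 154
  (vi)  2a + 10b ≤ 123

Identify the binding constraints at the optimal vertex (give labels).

(ii) and (v)

Feasible corners and W = -9a + 9b:
  (19/11, 0) → W = -171/11
  (154/5, 0) → W = -1386/5
  (1297/128, 1315/128) → W = 81/64
  (1171/44, 307/44) → W = -1944/11

The minimum is at (154/5, 0). Substituting into each constraint, equality holds for (ii) and (v); the remaining constraints have slack.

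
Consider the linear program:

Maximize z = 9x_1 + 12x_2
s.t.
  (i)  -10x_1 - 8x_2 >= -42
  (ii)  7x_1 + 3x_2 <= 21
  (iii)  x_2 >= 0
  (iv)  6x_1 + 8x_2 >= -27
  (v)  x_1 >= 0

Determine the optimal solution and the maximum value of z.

x_1 = 0, x_2 = 21/4, maximum z = 63

Feasible corners and z = 9x_1 + 12x_2:
  (21/13, 42/13) → z = 693/13
  (0, 21/4) → z = 63
  (3, 0) → z = 27
  (0, 0) → z = 0

At the optimal vertex, -10x_1 - 8x_2 = -42 and x_1 = 0.
Solving simultaneously gives x_1 = 0, x_2 = 21/4.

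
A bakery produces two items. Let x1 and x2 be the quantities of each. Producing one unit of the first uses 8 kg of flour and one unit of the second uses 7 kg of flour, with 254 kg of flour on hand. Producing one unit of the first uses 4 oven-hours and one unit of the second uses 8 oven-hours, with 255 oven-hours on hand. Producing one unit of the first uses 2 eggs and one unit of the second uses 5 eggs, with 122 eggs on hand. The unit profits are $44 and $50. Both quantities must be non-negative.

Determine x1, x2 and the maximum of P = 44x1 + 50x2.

x1 = 16, x2 = 18, maximum P = 1604

Extreme points and P = 44x1 + 50x2:
  (0, 0) → P = 0
  (0, 122/5) → P = 1220
  (127/4, 0) → P = 1397
  (16, 18) → P = 1604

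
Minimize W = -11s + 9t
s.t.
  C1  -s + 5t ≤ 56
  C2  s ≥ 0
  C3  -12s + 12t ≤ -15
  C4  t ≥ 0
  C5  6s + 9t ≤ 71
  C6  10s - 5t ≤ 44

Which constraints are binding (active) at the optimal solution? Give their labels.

C4 and C6

Vertices and W = -11s + 9t:
  (5/4, 0) → W = -55/4
  (329/60, 127/30) → W = -1333/60
  (22/5, 0) → W = -242/5
  (751/120, 223/60) → W = -4247/120

The minimum is at (22/5, 0). Substituting into each constraint, equality holds for C4 and C6; the remaining constraints have slack.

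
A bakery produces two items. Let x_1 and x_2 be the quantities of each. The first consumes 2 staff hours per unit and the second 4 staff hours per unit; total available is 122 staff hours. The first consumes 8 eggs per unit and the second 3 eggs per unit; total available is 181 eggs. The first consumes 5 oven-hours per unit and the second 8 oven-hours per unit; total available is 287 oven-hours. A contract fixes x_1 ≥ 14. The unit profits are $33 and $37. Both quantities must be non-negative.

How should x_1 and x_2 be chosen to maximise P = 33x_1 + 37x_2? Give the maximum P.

x_1 = 14, x_2 = 23, maximum P = 1313

Vertices and P = 33x_1 + 37x_2:
  (181/8, 0) → P = 5973/8
  (14, 0) → P = 462
  (14, 23) → P = 1313

The binding constraints are 8x_1 + 3x_2 = 181 and x_1 = 14.
Solving simultaneously gives x_1 = 14, x_2 = 23.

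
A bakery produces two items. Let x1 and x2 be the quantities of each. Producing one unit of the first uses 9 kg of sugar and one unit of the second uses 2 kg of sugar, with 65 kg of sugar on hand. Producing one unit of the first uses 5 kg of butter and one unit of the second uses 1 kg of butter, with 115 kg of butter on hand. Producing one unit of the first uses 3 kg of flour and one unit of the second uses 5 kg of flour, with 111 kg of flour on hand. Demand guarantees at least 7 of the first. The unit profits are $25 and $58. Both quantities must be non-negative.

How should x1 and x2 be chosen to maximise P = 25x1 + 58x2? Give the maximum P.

Vertices and P = 25x1 + 58x2:
  (65/9, 0) → P = 1625/9
  (7, 0) → P = 175
  (7, 1) → P = 233

The optimum lies where 9x1 + 2x2 = 65 and x1 = 7.
Solving simultaneously gives x1 = 7, x2 = 1.

x1 = 7, x2 = 1, maximum P = 233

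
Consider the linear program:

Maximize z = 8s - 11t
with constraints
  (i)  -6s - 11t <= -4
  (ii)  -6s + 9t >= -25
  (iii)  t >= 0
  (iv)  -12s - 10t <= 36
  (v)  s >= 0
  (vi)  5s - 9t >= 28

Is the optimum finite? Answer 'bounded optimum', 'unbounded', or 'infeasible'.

The boundaries -6s - 11t = -4 and t = 0 meet at (2/3, 0), but that point violates 5s - 9t ≥ 28. Every candidate vertex is excluded by some other constraint, so the feasible region is empty.

infeasible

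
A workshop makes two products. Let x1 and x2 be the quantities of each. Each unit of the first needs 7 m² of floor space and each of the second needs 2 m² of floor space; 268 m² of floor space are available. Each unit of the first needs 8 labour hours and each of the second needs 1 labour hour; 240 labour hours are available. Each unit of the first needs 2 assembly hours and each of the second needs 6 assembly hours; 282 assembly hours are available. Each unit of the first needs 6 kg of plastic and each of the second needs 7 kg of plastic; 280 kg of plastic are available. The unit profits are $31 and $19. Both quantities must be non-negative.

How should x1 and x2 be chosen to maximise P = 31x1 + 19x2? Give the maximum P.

Extreme points and P = 31x1 + 19x2:
  (0, 0) → P = 0
  (0, 40) → P = 760
  (30, 0) → P = 930
  (28, 16) → P = 1172

The binding constraints are 8x1 + x2 = 240 and 6x1 + 7x2 = 280.
Solving simultaneously gives x1 = 28, x2 = 16.

x1 = 28, x2 = 16, maximum P = 1172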